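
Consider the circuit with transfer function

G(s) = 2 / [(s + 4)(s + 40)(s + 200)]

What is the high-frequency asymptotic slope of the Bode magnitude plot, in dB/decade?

-60 dB/decade

Each pole contributes −20 dB/decade at high frequency; each zero contributes +20 dB/decade.
Net: 0 zero(s) − 3 pole(s) → -60 dB/decade.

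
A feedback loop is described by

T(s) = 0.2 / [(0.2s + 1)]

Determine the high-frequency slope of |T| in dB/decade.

-20 dB/decade

Each pole contributes −20 dB/decade at high frequency; each zero contributes +20 dB/decade.
Net: 0 zero(s) − 1 pole(s) → -20 dB/decade.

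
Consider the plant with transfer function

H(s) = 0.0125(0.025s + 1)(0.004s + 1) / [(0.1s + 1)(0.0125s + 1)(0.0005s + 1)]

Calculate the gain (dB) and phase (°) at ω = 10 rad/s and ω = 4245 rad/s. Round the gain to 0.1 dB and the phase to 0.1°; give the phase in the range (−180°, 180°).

ω = 10: -40.9 dB, -36.1°; ω = 4245: -67.4 dB, -67.5°

At ω = 10 rad/s:
zero (1 + j10·0.025) = 1 + j0.25 → |·| ≈ 1.0308, ∠ ≈ 14.04°
zero (1 + j10·0.004) = 1 + j0.04 → |·| ≈ 1.0008, ∠ ≈ 2.29°
pole (1 + j10·0.1) = 1 + j1 → |·| ≈ 1.4142, ∠ ≈ 45.00°
pole (1 + j10·0.0125) = 1 + j0.125 → |·| ≈ 1.0078, ∠ ≈ 7.13°
pole (1 + j10·0.0005) = 1 + j0.005 → |·| ≈ 1, ∠ ≈ 0.29°
|H| = 0.0125 · 1.0308 · 1.0008 / (1.4142 · 1.0078 · 1) ≈ 0.0090479
Gain = 20 log₁₀(0.0090479) ≈ -40.87 dB
∠H = (14.04° + 2.29°) − (45.00° + 7.13° + 0.29°) = -36.09°

At ω = 4245 rad/s:
zero (1 + j4245·0.025) = 1 + j106.125 → |·| ≈ 106.13, ∠ ≈ 89.46°
zero (1 + j4245·0.004) = 1 + j16.98 → |·| ≈ 17.009, ∠ ≈ 86.63°
pole (1 + j4245·0.1) = 1 + j424.5 → |·| ≈ 424.5, ∠ ≈ 89.87°
pole (1 + j4245·0.0125) = 1 + j53.0625 → |·| ≈ 53.072, ∠ ≈ 88.92°
pole (1 + j4245·0.0005) = 1 + j2.1225 → |·| ≈ 2.3463, ∠ ≈ 64.77°
|H| = 0.0125 · 106.13 · 17.009 / (424.5 · 53.072 · 2.3463) ≈ 0.00042687
Gain = 20 log₁₀(0.00042687) ≈ -67.39 dB
∠H = (89.46° + 86.63°) − (89.87° + 88.92° + 64.77°) = -67.47°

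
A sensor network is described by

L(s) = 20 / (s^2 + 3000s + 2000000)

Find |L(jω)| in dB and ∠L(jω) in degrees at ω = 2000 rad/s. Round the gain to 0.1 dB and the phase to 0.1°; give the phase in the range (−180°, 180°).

-110.0 dB, -108.4°

Substitute s = j2000:
Numerator: 20 = 20 + j0
Denominator: (j2000)^2 + 3000(j2000) + 2000000 = -2000000 + j6000000
|N| = √(20² + 0²) ≈ 20, ∠N ≈ 0.00°
|D| = √(2000000² + 6000000²) ≈ 6.3246e+06, ∠D ≈ 108.43°
|L| = 20 / 6.3246e+06 ≈ 3.1623e-06
Gain = 20 log₁₀(3.1623e-06) ≈ -110.00 dB
∠L = 0.00° − 108.43° = -108.43°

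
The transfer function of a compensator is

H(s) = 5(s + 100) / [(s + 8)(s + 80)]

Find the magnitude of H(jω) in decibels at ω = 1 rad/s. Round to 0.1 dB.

At s = jω = j1:
zero (s+100): 100 + j1 → |·| = √(100²+1²) = √10001 ≈ 100, ∠ = arctan(1/100) ≈ 0.57°
pole (s+8): 8 + j1 → |·| = √(8²+1²) = √65 ≈ 8.0623, ∠ = arctan(1/8) ≈ 7.13°
pole (s+80): 80 + j1 → |·| = √(80²+1²) = √6401 ≈ 80.006, ∠ = arctan(1/80) ≈ 0.72°
|H| = 5 · 100 / 645.03 ≈ 0.77516
Gain = 20 log₁₀(0.77516) ≈ -2.21 dB

-2.2 dB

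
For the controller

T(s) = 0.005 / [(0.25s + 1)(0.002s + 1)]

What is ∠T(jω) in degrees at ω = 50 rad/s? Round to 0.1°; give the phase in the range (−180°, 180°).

At ω = 50 rad/s:
pole (1 + j50·0.25) = 1 + j12.5 → |·| ≈ 12.54, ∠ ≈ 85.43°
pole (1 + j50·0.002) = 1 + j0.1 → |·| ≈ 1.005, ∠ ≈ 5.71°
∠T = (0°) − (85.43° + 5.71°) = -91.14°

-91.1°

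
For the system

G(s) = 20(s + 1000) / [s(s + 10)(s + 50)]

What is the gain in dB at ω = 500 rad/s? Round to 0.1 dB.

At s = jω = j500:
zero (s+1000): 1000 + j500 → |·| = √(1000²+500²) = √1250000 ≈ 1118, ∠ = arctan(500/1000) ≈ 26.57°
pole (s+10): 10 + j500 → |·| = √(10²+500²) = √250100 ≈ 500.1, ∠ = arctan(500/10) ≈ 88.85°
pole (s+50): 50 + j500 → |·| = √(50²+500²) = √252500 ≈ 502.49, ∠ = arctan(500/50) ≈ 84.29°
pole at origin: |s| = 500, ∠ = 90.00° (in denominator)
|G| = 20 · 1118 / 1.2565e+08 ≈ 0.00017795
Gain = 20 log₁₀(0.00017795) ≈ -74.99 dB

-75.0 dB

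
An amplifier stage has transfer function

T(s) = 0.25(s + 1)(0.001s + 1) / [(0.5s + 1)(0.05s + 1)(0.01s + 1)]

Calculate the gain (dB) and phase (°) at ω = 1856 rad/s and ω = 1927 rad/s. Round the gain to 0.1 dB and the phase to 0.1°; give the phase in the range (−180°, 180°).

At ω = 1856 rad/s:
zero (1 + j1856·1) = 1 + j1856 → |·| ≈ 1856, ∠ ≈ 89.97°
zero (1 + j1856·0.001) = 1 + j1.856 → |·| ≈ 2.1083, ∠ ≈ 61.68°
pole (1 + j1856·0.5) = 1 + j928 → |·| ≈ 928, ∠ ≈ 89.94°
pole (1 + j1856·0.05) = 1 + j92.8 → |·| ≈ 92.805, ∠ ≈ 89.38°
pole (1 + j1856·0.01) = 1 + j18.56 → |·| ≈ 18.587, ∠ ≈ 86.92°
|T| = 0.25 · 1856 · 2.1083 / (928 · 92.805 · 18.587) ≈ 0.00061111
Gain = 20 log₁₀(0.00061111) ≈ -64.28 dB
∠T = (89.97° + 61.68°) − (89.94° + 89.38° + 86.92°) = -114.59°

At ω = 1927 rad/s:
zero (1 + j1927·1) = 1 + j1927 → |·| ≈ 1927, ∠ ≈ 89.97°
zero (1 + j1927·0.001) = 1 + j1.927 → |·| ≈ 2.171, ∠ ≈ 62.57°
pole (1 + j1927·0.5) = 1 + j963.5 → |·| ≈ 963.5, ∠ ≈ 89.94°
pole (1 + j1927·0.05) = 1 + j96.35 → |·| ≈ 96.355, ∠ ≈ 89.41°
pole (1 + j1927·0.01) = 1 + j19.27 → |·| ≈ 19.296, ∠ ≈ 87.03°
|T| = 0.25 · 1927 · 2.171 / (963.5 · 96.355 · 19.296) ≈ 0.00058383
Gain = 20 log₁₀(0.00058383) ≈ -64.67 dB
∠T = (89.97° + 62.57°) − (89.94° + 89.41° + 87.03°) = -113.84°

ω = 1856: -64.3 dB, -114.6°; ω = 1927: -64.7 dB, -113.8°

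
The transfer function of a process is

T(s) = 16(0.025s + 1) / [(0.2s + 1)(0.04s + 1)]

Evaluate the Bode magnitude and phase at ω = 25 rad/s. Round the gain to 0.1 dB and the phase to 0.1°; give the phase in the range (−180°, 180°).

8.4 dB, -91.7°

At ω = 25 rad/s:
zero (1 + j25·0.025) = 1 + j0.625 → |·| ≈ 1.1792, ∠ ≈ 32.01°
pole (1 + j25·0.2) = 1 + j5 → |·| ≈ 5.099, ∠ ≈ 78.69°
pole (1 + j25·0.04) = 1 + j1 → |·| ≈ 1.4142, ∠ ≈ 45.00°
|T| = 16 · 1.1792 / (5.099 · 1.4142) ≈ 2.6164
Gain = 20 log₁₀(2.6164) ≈ 8.35 dB
∠T = (32.01°) − (78.69° + 45.00°) = -91.68°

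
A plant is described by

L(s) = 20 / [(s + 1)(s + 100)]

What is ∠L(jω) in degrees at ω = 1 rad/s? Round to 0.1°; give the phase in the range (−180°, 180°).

-45.6°

At s = jω = j1:
pole (s+1): 1 + j1 → |·| = √(1²+1²) = √2 ≈ 1.4142, ∠ = arctan(1/1) ≈ 45.00°
pole (s+100): 100 + j1 → |·| = √(100²+1²) = √10001 ≈ 100, ∠ = arctan(1/100) ≈ 0.57°
∠L = 0.00° − 45.57° = -45.57°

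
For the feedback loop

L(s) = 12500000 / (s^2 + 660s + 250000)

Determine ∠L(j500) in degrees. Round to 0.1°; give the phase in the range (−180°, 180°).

-90.0°

At s = jω = j500:
quadratic: (j500)² + 660·j500 + 250000 = 0 + j330000 → |·| ≈ 3.3e+05, ∠ ≈ 90.00°
∠L = 0.00° − 90.00° = -90.00°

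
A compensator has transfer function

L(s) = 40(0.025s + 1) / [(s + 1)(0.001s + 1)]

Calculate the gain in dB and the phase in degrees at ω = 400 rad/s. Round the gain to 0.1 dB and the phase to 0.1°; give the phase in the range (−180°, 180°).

At ω = 400 rad/s:
zero (1 + j400·0.025) = 1 + j10 → |·| ≈ 10.05, ∠ ≈ 84.29°
pole (1 + j400·1) = 1 + j400 → |·| ≈ 400, ∠ ≈ 89.86°
pole (1 + j400·0.001) = 1 + j0.4 → |·| ≈ 1.077, ∠ ≈ 21.80°
|L| = 40 · 10.05 / (400 · 1.077) ≈ 0.93315
Gain = 20 log₁₀(0.93315) ≈ -0.60 dB
∠L = (84.29°) − (89.86° + 21.80°) = -27.37°

-0.6 dB, -27.4°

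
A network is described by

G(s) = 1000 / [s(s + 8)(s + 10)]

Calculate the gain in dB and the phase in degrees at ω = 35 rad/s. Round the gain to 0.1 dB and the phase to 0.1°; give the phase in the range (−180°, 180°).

At s = jω = j35:
pole (s+8): 8 + j35 → |·| = √(8²+35²) = √1289 ≈ 35.903, ∠ = arctan(35/8) ≈ 77.12°
pole (s+10): 10 + j35 → |·| = √(10²+35²) = √1325 ≈ 36.401, ∠ = arctan(35/10) ≈ 74.05°
pole at origin: |s| = 35, ∠ = 90.00° (in denominator)
|G| = 1000 / 45742 ≈ 0.021862
Gain = 20 log₁₀(0.021862) ≈ -33.21 dB
∠G = 0.00° − 241.17° = -241.17° ≡ 118.83° (principal value)

-33.2 dB, 118.8°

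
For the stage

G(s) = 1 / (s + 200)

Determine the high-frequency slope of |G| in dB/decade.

-20 dB/decade

Each pole contributes −20 dB/decade at high frequency; each zero contributes +20 dB/decade.
Net: 0 zero(s) − 1 pole(s) → -20 dB/decade.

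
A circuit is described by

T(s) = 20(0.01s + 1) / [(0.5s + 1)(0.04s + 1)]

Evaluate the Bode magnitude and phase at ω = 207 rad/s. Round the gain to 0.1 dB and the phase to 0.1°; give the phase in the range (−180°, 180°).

At ω = 207 rad/s:
zero (1 + j207·0.01) = 1 + j2.07 → |·| ≈ 2.2989, ∠ ≈ 64.22°
pole (1 + j207·0.5) = 1 + j103.5 → |·| ≈ 103.5, ∠ ≈ 89.45°
pole (1 + j207·0.04) = 1 + j8.28 → |·| ≈ 8.3402, ∠ ≈ 83.11°
|T| = 20 · 2.2989 / (103.5 · 8.3402) ≈ 0.053264
Gain = 20 log₁₀(0.053264) ≈ -25.47 dB
∠T = (64.22°) − (89.45° + 83.11°) = -108.34°

-25.5 dB, -108.3°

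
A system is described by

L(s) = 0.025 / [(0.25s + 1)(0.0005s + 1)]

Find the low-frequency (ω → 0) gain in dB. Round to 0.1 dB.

-32.0 dB

L(0) = 0.025 · 1 / 1 = 0.025
20 log₁₀(0.025) ≈ -32.04 dB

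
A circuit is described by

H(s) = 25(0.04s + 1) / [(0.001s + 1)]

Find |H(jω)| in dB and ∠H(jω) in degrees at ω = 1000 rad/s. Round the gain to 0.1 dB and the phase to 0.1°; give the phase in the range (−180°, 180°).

At ω = 1000 rad/s:
zero (1 + j1000·0.04) = 1 + j40 → |·| ≈ 40.012, ∠ ≈ 88.57°
pole (1 + j1000·0.001) = 1 + j1 → |·| ≈ 1.4142, ∠ ≈ 45.00°
|H| = 25 · 40.012 / (1.4142) ≈ 707.33
Gain = 20 log₁₀(707.33) ≈ 56.99 dB
∠H = (88.57°) − (45.00°) = 43.57°

57.0 dB, 43.6°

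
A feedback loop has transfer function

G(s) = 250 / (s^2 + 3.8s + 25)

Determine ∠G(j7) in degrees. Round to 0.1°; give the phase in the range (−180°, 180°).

At s = jω = j7:
quadratic: (j7)² + 3.8·j7 + 25 = -24 + j26.6 → |·| ≈ 35.827, ∠ ≈ 132.06°
∠G = 0.00° − 132.06° = -132.06°

-132.1°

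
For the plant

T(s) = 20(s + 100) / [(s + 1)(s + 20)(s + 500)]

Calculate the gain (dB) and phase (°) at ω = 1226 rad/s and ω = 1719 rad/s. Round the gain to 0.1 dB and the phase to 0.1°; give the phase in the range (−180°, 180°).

ω = 1226: -98.2 dB, -161.5°; ω = 1719: -103.7 dB, -166.4°

At s = jω = j1226:
zero (s+100): 100 + j1226 → |·| = √(100²+1226²) = √1513076 ≈ 1230.1, ∠ = arctan(1226/100) ≈ 85.34°
pole (s+1): 1 + j1226 → |·| = √(1²+1226²) = √1503077 ≈ 1226, ∠ = arctan(1226/1) ≈ 89.95°
pole (s+20): 20 + j1226 → |·| = √(20²+1226²) = √1503476 ≈ 1226.2, ∠ = arctan(1226/20) ≈ 89.07°
pole (s+500): 500 + j1226 → |·| = √(500²+1226²) = √1753076 ≈ 1324, ∠ = arctan(1226/500) ≈ 67.81°
|T| = 20 · 1230.1 / 1.9904e+09 ≈ 1.236e-05
Gain = 20 log₁₀(1.236e-05) ≈ -98.16 dB
∠T = 85.34° − 246.83° = -161.49°

At s = jω = j1719:
zero (s+100): 100 + j1719 → |·| = √(100²+1719²) = √2964961 ≈ 1721.9, ∠ = arctan(1719/100) ≈ 86.67°
pole (s+1): 1 + j1719 → |·| = √(1²+1719²) = √2954962 ≈ 1719, ∠ = arctan(1719/1) ≈ 89.97°
pole (s+20): 20 + j1719 → |·| = √(20²+1719²) = √2955361 ≈ 1719.1, ∠ = arctan(1719/20) ≈ 89.33°
pole (s+500): 500 + j1719 → |·| = √(500²+1719²) = √3204961 ≈ 1790.2, ∠ = arctan(1719/500) ≈ 73.78°
|T| = 20 · 1721.9 / 5.2903e+09 ≈ 6.5096e-06
Gain = 20 log₁₀(6.5096e-06) ≈ -103.73 dB
∠T = 86.67° − 253.08° = -166.41°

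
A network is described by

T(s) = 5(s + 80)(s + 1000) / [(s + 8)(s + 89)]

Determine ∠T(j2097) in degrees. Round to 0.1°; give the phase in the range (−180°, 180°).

At s = jω = j2097:
zero (s+80): 80 + j2097 → |·| = √(80²+2097²) = √4403809 ≈ 2098.5, ∠ = arctan(2097/80) ≈ 87.82°
zero (s+1000): 1000 + j2097 → |·| = √(1000²+2097²) = √5397409 ≈ 2323.2, ∠ = arctan(2097/1000) ≈ 64.50°
pole (s+8): 8 + j2097 → |·| = √(8²+2097²) = √4397473 ≈ 2097, ∠ = arctan(2097/8) ≈ 89.78°
pole (s+89): 89 + j2097 → |·| = √(89²+2097²) = √4405330 ≈ 2098.9, ∠ = arctan(2097/89) ≈ 87.57°
∠T = 152.32° − 177.35° = -25.03°

-25.0°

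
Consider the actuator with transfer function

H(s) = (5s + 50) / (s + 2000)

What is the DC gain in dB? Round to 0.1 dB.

H(0) = 50 / 2000 = 0.025
20 log₁₀(0.025) ≈ -32.04 dB

-32.0 dB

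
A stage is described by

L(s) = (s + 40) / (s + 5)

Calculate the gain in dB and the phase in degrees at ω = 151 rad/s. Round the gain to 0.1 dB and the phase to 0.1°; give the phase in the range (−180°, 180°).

At s = jω = j151:
zero (s+40): 40 + j151 → |·| = √(40²+151²) = √24401 ≈ 156.21, ∠ = arctan(151/40) ≈ 75.16°
pole (s+5): 5 + j151 → |·| = √(5²+151²) = √22826 ≈ 151.08, ∠ = arctan(151/5) ≈ 88.10°
|L| = 1 · 156.21 / 151.08 ≈ 1.034
Gain = 20 log₁₀(1.034) ≈ 0.29 dB
∠L = 75.16° − 88.10° = -12.94°

0.3 dB, -12.9°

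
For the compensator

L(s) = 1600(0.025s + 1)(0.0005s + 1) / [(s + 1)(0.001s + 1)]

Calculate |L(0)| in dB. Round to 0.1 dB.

64.1 dB

L(0) = 1600 · 1 / 1 = 1600
20 log₁₀(1600) ≈ 64.08 dB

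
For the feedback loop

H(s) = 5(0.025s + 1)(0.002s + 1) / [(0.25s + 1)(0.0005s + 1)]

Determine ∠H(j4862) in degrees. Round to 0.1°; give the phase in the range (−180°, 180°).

At ω = 4862 rad/s:
zero (1 + j4862·0.025) = 1 + j121.55 → |·| ≈ 121.55, ∠ ≈ 89.53°
zero (1 + j4862·0.002) = 1 + j9.724 → |·| ≈ 9.7753, ∠ ≈ 84.13°
pole (1 + j4862·0.25) = 1 + j1215.5 → |·| ≈ 1215.5, ∠ ≈ 89.95°
pole (1 + j4862·0.0005) = 1 + j2.431 → |·| ≈ 2.6286, ∠ ≈ 67.64°
∠H = (89.53° + 84.13°) − (89.95° + 67.64°) = 16.07°

16.1°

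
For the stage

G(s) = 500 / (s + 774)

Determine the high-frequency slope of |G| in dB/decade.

Each pole contributes −20 dB/decade at high frequency; each zero contributes +20 dB/decade.
Net: 0 zero(s) − 1 pole(s) → -20 dB/decade.

-20 dB/decade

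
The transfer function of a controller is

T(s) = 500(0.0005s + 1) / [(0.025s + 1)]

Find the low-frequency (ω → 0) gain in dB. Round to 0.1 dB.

T(0) = 500 · 1 / 1 = 500
20 log₁₀(500) ≈ 53.98 dB

54.0 dB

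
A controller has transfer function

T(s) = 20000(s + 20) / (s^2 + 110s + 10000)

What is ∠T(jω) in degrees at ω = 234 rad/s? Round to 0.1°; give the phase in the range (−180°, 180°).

-65.0°

At s = jω = j234:
zero (s+20): 20 + j234 → |·| = √(20²+234²) = √55156 ≈ 234.85, ∠ = arctan(234/20) ≈ 85.11°
quadratic: (j234)² + 110·j234 + 10000 = -44756 + j25740 → |·| ≈ 51630, ∠ ≈ 150.10°
∠T = 85.11° − 150.10° = -64.99°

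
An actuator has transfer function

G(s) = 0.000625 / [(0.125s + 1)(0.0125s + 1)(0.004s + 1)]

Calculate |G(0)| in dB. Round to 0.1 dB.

-64.1 dB

G(0) = 0.000625 · 1 / 1 = 0.000625
20 log₁₀(0.000625) ≈ -64.08 dB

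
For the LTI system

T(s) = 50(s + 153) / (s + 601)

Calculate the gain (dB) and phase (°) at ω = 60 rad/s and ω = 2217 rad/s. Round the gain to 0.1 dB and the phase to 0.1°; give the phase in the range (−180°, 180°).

At s = jω = j60:
zero (s+153): 153 + j60 → |·| = √(153²+60²) = √27009 ≈ 164.34, ∠ = arctan(60/153) ≈ 21.41°
pole (s+601): 601 + j60 → |·| = √(601²+60²) = √364801 ≈ 603.99, ∠ = arctan(60/601) ≈ 5.70°
|T| = 50 · 164.34 / 603.99 ≈ 13.605
Gain = 20 log₁₀(13.605) ≈ 22.67 dB
∠T = 21.41° − 5.70° = 15.71°

At s = jω = j2217:
zero (s+153): 153 + j2217 → |·| = √(153²+2217²) = √4938498 ≈ 2222.3, ∠ = arctan(2217/153) ≈ 86.05°
pole (s+601): 601 + j2217 → |·| = √(601²+2217²) = √5276290 ≈ 2297, ∠ = arctan(2217/601) ≈ 74.83°
|T| = 50 · 2222.3 / 2297 ≈ 48.374
Gain = 20 log₁₀(48.374) ≈ 33.69 dB
∠T = 86.05° − 74.83° = 11.22°

ω = 60: 22.7 dB, 15.7°; ω = 2217: 33.7 dB, 11.2°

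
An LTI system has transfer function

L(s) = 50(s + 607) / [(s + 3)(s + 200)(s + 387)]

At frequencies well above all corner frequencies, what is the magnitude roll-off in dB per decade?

-40 dB/decade

Each pole contributes −20 dB/decade at high frequency; each zero contributes +20 dB/decade.
Net: 1 zero(s) − 3 pole(s) → -40 dB/decade.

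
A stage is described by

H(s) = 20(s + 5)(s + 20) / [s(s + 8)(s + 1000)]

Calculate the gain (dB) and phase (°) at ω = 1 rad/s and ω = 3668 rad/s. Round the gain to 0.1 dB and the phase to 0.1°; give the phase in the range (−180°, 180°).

ω = 1: -11.9 dB, -83.0°; ω = 3668: -45.6 dB, -75.0°

At s = jω = j1:
zero (s+5): 5 + j1 → |·| = √(5²+1²) = √26 ≈ 5.099, ∠ = arctan(1/5) ≈ 11.31°
zero (s+20): 20 + j1 → |·| = √(20²+1²) = √401 ≈ 20.025, ∠ = arctan(1/20) ≈ 2.86°
pole (s+8): 8 + j1 → |·| = √(8²+1²) = √65 ≈ 8.0623, ∠ = arctan(1/8) ≈ 7.13°
pole (s+1000): 1000 + j1 → |·| = √(1000²+1²) = √1000001 ≈ 1000, ∠ = arctan(1/1000) ≈ 0.06°
pole at origin: |s| = 1, ∠ = 90.00° (in denominator)
|H| = 20 · 102.11 / 8062.3 ≈ 0.2533
Gain = 20 log₁₀(0.2533) ≈ -11.93 dB
∠H = 14.17° − 97.19° = -83.02°

At s = jω = j3668:
zero (s+5): 5 + j3668 → |·| = √(5²+3668²) = √13454249 ≈ 3668, ∠ = arctan(3668/5) ≈ 89.92°
zero (s+20): 20 + j3668 → |·| = √(20²+3668²) = √13454624 ≈ 3668.1, ∠ = arctan(3668/20) ≈ 89.69°
pole (s+8): 8 + j3668 → |·| = √(8²+3668²) = √13454288 ≈ 3668, ∠ = arctan(3668/8) ≈ 89.88°
pole (s+1000): 1000 + j3668 → |·| = √(1000²+3668²) = √14454224 ≈ 3801.9, ∠ = arctan(3668/1000) ≈ 74.75°
pole at origin: |s| = 3668, ∠ = 90.00° (in denominator)
|H| = 20 · 1.3455e+07 / 5.1152e+10 ≈ 0.0052608
Gain = 20 log₁₀(0.0052608) ≈ -45.58 dB
∠H = 179.61° − 254.63° = -75.02°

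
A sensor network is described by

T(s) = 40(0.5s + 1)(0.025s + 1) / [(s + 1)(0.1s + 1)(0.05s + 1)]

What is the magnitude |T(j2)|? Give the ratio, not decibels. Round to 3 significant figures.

24.7

At ω = 2 rad/s:
zero (1 + j2·0.5) = 1 + j1 → |·| ≈ 1.4142, ∠ ≈ 45.00°
zero (1 + j2·0.025) = 1 + j0.05 → |·| ≈ 1.0012, ∠ ≈ 2.86°
pole (1 + j2·1) = 1 + j2 → |·| ≈ 2.2361, ∠ ≈ 63.43°
pole (1 + j2·0.1) = 1 + j0.2 → |·| ≈ 1.0198, ∠ ≈ 11.31°
pole (1 + j2·0.05) = 1 + j0.1 → |·| ≈ 1.005, ∠ ≈ 5.71°
|T| = 40 · 1.4142 · 1.0012 / (2.2361 · 1.0198 · 1.005) ≈ 24.713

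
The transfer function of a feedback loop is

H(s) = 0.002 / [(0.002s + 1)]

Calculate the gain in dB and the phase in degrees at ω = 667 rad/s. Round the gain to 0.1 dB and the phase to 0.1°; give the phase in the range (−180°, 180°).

-58.4 dB, -53.1°

At ω = 667 rad/s:
pole (1 + j667·0.002) = 1 + j1.334 → |·| ≈ 1.6672, ∠ ≈ 53.14°
|H| = 0.002 · 1 / (1.6672) ≈ 0.0011996
Gain = 20 log₁₀(0.0011996) ≈ -58.42 dB
∠H = (0°) − (53.14°) = -53.14°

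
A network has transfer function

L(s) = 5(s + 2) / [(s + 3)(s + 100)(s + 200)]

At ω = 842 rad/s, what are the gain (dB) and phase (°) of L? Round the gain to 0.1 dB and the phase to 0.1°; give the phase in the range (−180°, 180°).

-103.3 dB, -159.8°

At s = jω = j842:
zero (s+2): 2 + j842 → |·| = √(2²+842²) = √708968 ≈ 842, ∠ = arctan(842/2) ≈ 89.86°
pole (s+3): 3 + j842 → |·| = √(3²+842²) = √708973 ≈ 842.01, ∠ = arctan(842/3) ≈ 89.80°
pole (s+100): 100 + j842 → |·| = √(100²+842²) = √718964 ≈ 847.92, ∠ = arctan(842/100) ≈ 83.23°
pole (s+200): 200 + j842 → |·| = √(200²+842²) = √748964 ≈ 865.43, ∠ = arctan(842/200) ≈ 76.64°
|L| = 5 · 842 / 6.1788e+08 ≈ 6.8136e-06
Gain = 20 log₁₀(6.8136e-06) ≈ -103.33 dB
∠L = 89.86° − 249.67° = -159.81°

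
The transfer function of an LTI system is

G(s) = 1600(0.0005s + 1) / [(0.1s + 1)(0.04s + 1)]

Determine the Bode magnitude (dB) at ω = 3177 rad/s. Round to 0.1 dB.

-22.6 dB

At ω = 3177 rad/s:
zero (1 + j3177·0.0005) = 1 + j1.5885 → |·| ≈ 1.8771, ∠ ≈ 57.81°
pole (1 + j3177·0.1) = 1 + j317.7 → |·| ≈ 317.7, ∠ ≈ 89.82°
pole (1 + j3177·0.04) = 1 + j127.08 → |·| ≈ 127.08, ∠ ≈ 89.55°
|G| = 1600 · 1.8771 / (317.7 · 127.08) ≈ 0.07439
Gain = 20 log₁₀(0.07439) ≈ -22.57 dB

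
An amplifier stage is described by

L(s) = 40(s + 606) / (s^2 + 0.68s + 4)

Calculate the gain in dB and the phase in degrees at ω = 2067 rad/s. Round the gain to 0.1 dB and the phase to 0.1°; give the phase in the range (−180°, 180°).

At s = jω = j2067:
zero (s+606): 606 + j2067 → |·| = √(606²+2067²) = √4639725 ≈ 2154, ∠ = arctan(2067/606) ≈ 73.66°
quadratic: (j2067)² + 0.68·j2067 + 4 = -4272485 + j1405.56 → |·| ≈ 4.2725e+06, ∠ ≈ 179.98°
|L| = 40 · 2154 / 4.2725e+06 ≈ 0.020166
Gain = 20 log₁₀(0.020166) ≈ -33.91 dB
∠L = 73.66° − 179.98° = -106.32°

-33.9 dB, -106.3°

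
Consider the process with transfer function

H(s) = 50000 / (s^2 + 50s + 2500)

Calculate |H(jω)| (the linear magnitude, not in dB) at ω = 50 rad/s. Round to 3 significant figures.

At s = jω = j50:
quadratic: (j50)² + 50·j50 + 2500 = 0 + j2500 → |·| ≈ 2500, ∠ ≈ 90.00°
|H| = 50000 / 2500 ≈ 20

20.0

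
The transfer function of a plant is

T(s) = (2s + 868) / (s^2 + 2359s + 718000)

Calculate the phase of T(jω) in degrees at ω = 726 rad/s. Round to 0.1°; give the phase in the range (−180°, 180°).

-24.5°

Substitute s = j726:
Numerator: 2(j726) + 868 = 868 + j1452
Denominator: (j726)^2 + 2359(j726) + 718000 = 190924 + j1712634
|N| = √(868² + 1452²) ≈ 1691.7, ∠N ≈ 59.13°
|D| = √(190924² + 1712634²) ≈ 1.7232e+06, ∠D ≈ 83.64°
∠T = 59.13° − 83.64° = -24.51°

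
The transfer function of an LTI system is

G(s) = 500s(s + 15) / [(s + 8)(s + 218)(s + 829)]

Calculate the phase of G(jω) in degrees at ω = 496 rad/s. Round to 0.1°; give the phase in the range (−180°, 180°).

-8.0°

At s = jω = j496:
zero (s+15): 15 + j496 → |·| = √(15²+496²) = √246241 ≈ 496.23, ∠ = arctan(496/15) ≈ 88.27°
zero at origin: s = j496 → |·| = 496, ∠ = 90.00°
pole (s+8): 8 + j496 → |·| = √(8²+496²) = √246080 ≈ 496.06, ∠ = arctan(496/8) ≈ 89.08°
pole (s+218): 218 + j496 → |·| = √(218²+496²) = √293540 ≈ 541.79, ∠ = arctan(496/218) ≈ 66.27°
pole (s+829): 829 + j496 → |·| = √(829²+496²) = √933257 ≈ 966.05, ∠ = arctan(496/829) ≈ 30.89°
∠G = 178.27° − 186.24° = -7.97°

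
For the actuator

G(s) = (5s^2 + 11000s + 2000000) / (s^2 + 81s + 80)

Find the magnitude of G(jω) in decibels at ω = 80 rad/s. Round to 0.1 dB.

Substitute s = j80:
Numerator: 5(j80)^2 + 11000(j80) + 2000000 = 1968000 + j880000
Denominator: (j80)^2 + 81(j80) + 80 = -6320 + j6480
|N| = √(1968000² + 880000²) ≈ 2.1558e+06, ∠N ≈ 24.09°
|D| = √(6320² + 6480²) ≈ 9051.7, ∠D ≈ 134.28°
|G| = 2.1558e+06 / 9051.7 ≈ 238.17
Gain = 20 log₁₀(238.17) ≈ 47.54 dB

47.5 dB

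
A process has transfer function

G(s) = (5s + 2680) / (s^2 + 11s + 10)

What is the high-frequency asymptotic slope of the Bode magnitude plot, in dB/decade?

Each pole contributes −20 dB/decade at high frequency; each zero contributes +20 dB/decade.
Net: 1 zero(s) − 2 pole(s) → -20 dB/decade.

-20 dB/decade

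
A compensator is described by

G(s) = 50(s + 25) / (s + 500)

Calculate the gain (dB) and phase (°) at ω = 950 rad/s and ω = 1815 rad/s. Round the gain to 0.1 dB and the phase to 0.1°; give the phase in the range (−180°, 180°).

At s = jω = j950:
zero (s+25): 25 + j950 → |·| = √(25²+950²) = √903125 ≈ 950.33, ∠ = arctan(950/25) ≈ 88.49°
pole (s+500): 500 + j950 → |·| = √(500²+950²) = √1152500 ≈ 1073.5, ∠ = arctan(950/500) ≈ 62.24°
|G| = 50 · 950.33 / 1073.5 ≈ 44.263
Gain = 20 log₁₀(44.263) ≈ 32.92 dB
∠G = 88.49° − 62.24° = 26.25°

At s = jω = j1815:
zero (s+25): 25 + j1815 → |·| = √(25²+1815²) = √3294850 ≈ 1815.2, ∠ = arctan(1815/25) ≈ 89.21°
pole (s+500): 500 + j1815 → |·| = √(500²+1815²) = √3544225 ≈ 1882.6, ∠ = arctan(1815/500) ≈ 74.60°
|G| = 50 · 1815.2 / 1882.6 ≈ 48.21
Gain = 20 log₁₀(48.21) ≈ 33.66 dB
∠G = 89.21° − 74.60° = 14.61°

ω = 950: 32.9 dB, 26.3°; ω = 1815: 33.7 dB, 14.6°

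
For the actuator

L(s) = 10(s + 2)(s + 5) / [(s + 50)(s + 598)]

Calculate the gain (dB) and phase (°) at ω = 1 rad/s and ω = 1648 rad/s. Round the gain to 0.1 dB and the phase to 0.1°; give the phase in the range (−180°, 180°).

ω = 1: -48.4 dB, 36.6°; ω = 1648: 19.5 dB, 21.4°

At s = jω = j1:
zero (s+2): 2 + j1 → |·| = √(2²+1²) = √5 ≈ 2.2361, ∠ = arctan(1/2) ≈ 26.57°
zero (s+5): 5 + j1 → |·| = √(5²+1²) = √26 ≈ 5.099, ∠ = arctan(1/5) ≈ 11.31°
pole (s+50): 50 + j1 → |·| = √(50²+1²) = √2501 ≈ 50.01, ∠ = arctan(1/50) ≈ 1.15°
pole (s+598): 598 + j1 → |·| = √(598²+1²) = √357605 ≈ 598, ∠ = arctan(1/598) ≈ 0.10°
|L| = 10 · 11.402 / 29906 ≈ 0.0038126
Gain = 20 log₁₀(0.0038126) ≈ -48.38 dB
∠L = 37.88° − 1.25° = 36.63°

At s = jω = j1648:
zero (s+2): 2 + j1648 → |·| = √(2²+1648²) = √2715908 ≈ 1648, ∠ = arctan(1648/2) ≈ 89.93°
zero (s+5): 5 + j1648 → |·| = √(5²+1648²) = √2715929 ≈ 1648, ∠ = arctan(1648/5) ≈ 89.83°
pole (s+50): 50 + j1648 → |·| = √(50²+1648²) = √2718404 ≈ 1648.8, ∠ = arctan(1648/50) ≈ 88.26°
pole (s+598): 598 + j1648 → |·| = √(598²+1648²) = √3073508 ≈ 1753.1, ∠ = arctan(1648/598) ≈ 70.06°
|L| = 10 · 2.7159e+06 / 2.8905e+06 ≈ 9.396
Gain = 20 log₁₀(9.396) ≈ 19.46 dB
∠L = 179.76° − 158.32° = 21.44°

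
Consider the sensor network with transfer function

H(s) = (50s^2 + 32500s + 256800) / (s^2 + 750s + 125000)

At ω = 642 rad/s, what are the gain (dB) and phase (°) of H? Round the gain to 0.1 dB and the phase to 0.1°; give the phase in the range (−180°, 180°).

Substitute s = j642:
Numerator: 50(j642)^2 + 32500(j642) + 256800 = -20351400 + j20865000
Denominator: (j642)^2 + 750(j642) + 125000 = -287164 + j481500
|N| = √(20351400² + 20865000²) ≈ 2.9147e+07, ∠N ≈ 134.29°
|D| = √(287164² + 481500²) ≈ 5.6063e+05, ∠D ≈ 120.81°
|H| = 2.9147e+07 / 5.6063e+05 ≈ 51.99
Gain = 20 log₁₀(51.99) ≈ 34.32 dB
∠H = 134.29° − 120.81° = 13.48°

34.3 dB, 13.5°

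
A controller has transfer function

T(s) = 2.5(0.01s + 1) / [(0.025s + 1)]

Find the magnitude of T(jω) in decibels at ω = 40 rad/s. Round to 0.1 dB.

5.6 dB

At ω = 40 rad/s:
zero (1 + j40·0.01) = 1 + j0.4 → |·| ≈ 1.077, ∠ ≈ 21.80°
pole (1 + j40·0.025) = 1 + j1 → |·| ≈ 1.4142, ∠ ≈ 45.00°
|T| = 2.5 · 1.077 / (1.4142) ≈ 1.9039
Gain = 20 log₁₀(1.9039) ≈ 5.59 dB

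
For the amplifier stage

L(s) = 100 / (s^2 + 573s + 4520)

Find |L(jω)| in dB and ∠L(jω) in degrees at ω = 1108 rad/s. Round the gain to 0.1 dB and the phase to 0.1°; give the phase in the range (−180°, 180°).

Substitute s = j1108:
Numerator: 100 = 100 + j0
Denominator: (j1108)^2 + 573(j1108) + 4520 = -1223144 + j634884
|N| = √(100² + 0²) ≈ 100, ∠N ≈ 0.00°
|D| = √(1223144² + 634884²) ≈ 1.3781e+06, ∠D ≈ 152.57°
|L| = 100 / 1.3781e+06 ≈ 7.2564e-05
Gain = 20 log₁₀(7.2564e-05) ≈ -82.79 dB
∠L = 0.00° − 152.57° = -152.57°

-82.8 dB, -152.6°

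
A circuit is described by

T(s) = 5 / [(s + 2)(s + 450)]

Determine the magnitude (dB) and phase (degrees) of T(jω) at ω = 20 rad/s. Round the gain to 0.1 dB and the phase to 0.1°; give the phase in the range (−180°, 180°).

At s = jω = j20:
pole (s+2): 2 + j20 → |·| = √(2²+20²) = √404 ≈ 20.1, ∠ = arctan(20/2) ≈ 84.29°
pole (s+450): 450 + j20 → |·| = √(450²+20²) = √202900 ≈ 450.44, ∠ = arctan(20/450) ≈ 2.54°
|T| = 5 / 9053.8 ≈ 0.00055225
Gain = 20 log₁₀(0.00055225) ≈ -65.16 dB
∠T = 0.00° − 86.83° = -86.83°

-65.2 dB, -86.8°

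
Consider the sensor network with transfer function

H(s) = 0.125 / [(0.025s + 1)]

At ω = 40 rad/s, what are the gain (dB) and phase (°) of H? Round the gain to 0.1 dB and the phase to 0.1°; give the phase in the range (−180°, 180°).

At ω = 40 rad/s:
pole (1 + j40·0.025) = 1 + j1 → |·| ≈ 1.4142, ∠ ≈ 45.00°
|H| = 0.125 · 1 / (1.4142) ≈ 0.088389
Gain = 20 log₁₀(0.088389) ≈ -21.07 dB
∠H = (0°) − (45.00°) = -45.00°

-21.1 dB, -45.0°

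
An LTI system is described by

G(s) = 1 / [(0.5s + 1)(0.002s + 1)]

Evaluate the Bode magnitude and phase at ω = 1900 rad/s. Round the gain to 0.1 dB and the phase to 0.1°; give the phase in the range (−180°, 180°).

At ω = 1900 rad/s:
pole (1 + j1900·0.5) = 1 + j950 → |·| ≈ 950, ∠ ≈ 89.94°
pole (1 + j1900·0.002) = 1 + j3.8 → |·| ≈ 3.9294, ∠ ≈ 75.26°
|G| = 1 · 1 / (950 · 3.9294) ≈ 0.00026789
Gain = 20 log₁₀(0.00026789) ≈ -71.44 dB
∠G = (0°) − (89.94° + 75.26°) = -165.20°

-71.4 dB, -165.2°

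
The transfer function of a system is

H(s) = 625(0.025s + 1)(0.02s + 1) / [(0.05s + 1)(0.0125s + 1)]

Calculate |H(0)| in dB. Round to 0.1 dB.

55.9 dB

H(0) = 625 · 1 / 1 = 625
20 log₁₀(625) ≈ 55.92 dB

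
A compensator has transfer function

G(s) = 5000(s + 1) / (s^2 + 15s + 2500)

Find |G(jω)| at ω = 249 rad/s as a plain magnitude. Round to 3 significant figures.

20.9

At s = jω = j249:
zero (s+1): 1 + j249 → |·| = √(1²+249²) = √62002 ≈ 249, ∠ = arctan(249/1) ≈ 89.77°
quadratic: (j249)² + 15·j249 + 2500 = -59501 + j3735 → |·| ≈ 59618, ∠ ≈ 176.41°
|G| = 5000 · 249 / 59618 ≈ 20.883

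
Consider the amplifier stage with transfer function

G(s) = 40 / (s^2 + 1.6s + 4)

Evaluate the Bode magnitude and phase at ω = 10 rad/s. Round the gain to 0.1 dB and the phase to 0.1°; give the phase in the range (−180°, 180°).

-7.7 dB, -170.5°

At s = jω = j10:
quadratic: (j10)² + 1.6·j10 + 4 = -96 + j16 → |·| ≈ 97.324, ∠ ≈ 170.54°
|G| = 40 / 97.324 ≈ 0.411
Gain = 20 log₁₀(0.411) ≈ -7.72 dB
∠G = 0.00° − 170.54° = -170.54°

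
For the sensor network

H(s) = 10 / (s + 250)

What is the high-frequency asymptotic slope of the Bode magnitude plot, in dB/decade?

-20 dB/decade

Each pole contributes −20 dB/decade at high frequency; each zero contributes +20 dB/decade.
Net: 0 zero(s) − 1 pole(s) → -20 dB/decade.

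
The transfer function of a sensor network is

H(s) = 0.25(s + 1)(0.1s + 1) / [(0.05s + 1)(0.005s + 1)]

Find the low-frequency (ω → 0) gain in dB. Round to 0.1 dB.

-12.0 dB

H(0) = 0.25 · 1 / 1 = 0.25
20 log₁₀(0.25) ≈ -12.04 dB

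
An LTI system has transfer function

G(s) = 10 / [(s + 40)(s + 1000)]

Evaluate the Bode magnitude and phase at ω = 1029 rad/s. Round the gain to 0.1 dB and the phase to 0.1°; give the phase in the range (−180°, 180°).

-103.4 dB, -133.6°

At s = jω = j1029:
pole (s+40): 40 + j1029 → |·| = √(40²+1029²) = √1060441 ≈ 1029.8, ∠ = arctan(1029/40) ≈ 87.77°
pole (s+1000): 1000 + j1029 → |·| = √(1000²+1029²) = √2058841 ≈ 1434.9, ∠ = arctan(1029/1000) ≈ 45.82°
|G| = 10 / 1.4777e+06 ≈ 6.7673e-06
Gain = 20 log₁₀(6.7673e-06) ≈ -103.39 dB
∠G = 0.00° − 133.59° = -133.59°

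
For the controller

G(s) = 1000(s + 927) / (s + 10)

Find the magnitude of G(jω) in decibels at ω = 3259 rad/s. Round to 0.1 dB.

At s = jω = j3259:
zero (s+927): 927 + j3259 → |·| = √(927²+3259²) = √11480410 ≈ 3388.3, ∠ = arctan(3259/927) ≈ 74.12°
pole (s+10): 10 + j3259 → |·| = √(10²+3259²) = √10621181 ≈ 3259, ∠ = arctan(3259/10) ≈ 89.82°
|G| = 1000 · 3388.3 / 3259 ≈ 1039.7
Gain = 20 log₁₀(1039.7) ≈ 60.34 dB

60.3 dB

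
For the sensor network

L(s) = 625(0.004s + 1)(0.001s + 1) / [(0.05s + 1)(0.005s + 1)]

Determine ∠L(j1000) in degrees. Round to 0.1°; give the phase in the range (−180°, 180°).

-46.6°

At ω = 1000 rad/s:
zero (1 + j1000·0.004) = 1 + j4 → |·| ≈ 4.1231, ∠ ≈ 75.96°
zero (1 + j1000·0.001) = 1 + j1 → |·| ≈ 1.4142, ∠ ≈ 45.00°
pole (1 + j1000·0.05) = 1 + j50 → |·| ≈ 50.01, ∠ ≈ 88.85°
pole (1 + j1000·0.005) = 1 + j5 → |·| ≈ 5.099, ∠ ≈ 78.69°
∠L = (75.96° + 45.00°) − (88.85° + 78.69°) = -46.58°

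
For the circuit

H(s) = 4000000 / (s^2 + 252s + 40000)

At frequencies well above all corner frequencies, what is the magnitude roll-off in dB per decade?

Each pole contributes −20 dB/decade at high frequency; each zero contributes +20 dB/decade.
Net: 0 zero(s) − 2 pole(s) → -40 dB/decade.

-40 dB/decade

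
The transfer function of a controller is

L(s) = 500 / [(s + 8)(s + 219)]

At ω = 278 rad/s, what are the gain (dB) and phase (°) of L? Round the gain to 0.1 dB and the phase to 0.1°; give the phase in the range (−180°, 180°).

At s = jω = j278:
pole (s+8): 8 + j278 → |·| = √(8²+278²) = √77348 ≈ 278.12, ∠ = arctan(278/8) ≈ 88.35°
pole (s+219): 219 + j278 → |·| = √(219²+278²) = √125245 ≈ 353.9, ∠ = arctan(278/219) ≈ 51.77°
|L| = 500 / 98427 ≈ 0.0050799
Gain = 20 log₁₀(0.0050799) ≈ -45.88 dB
∠L = 0.00° − 140.12° = -140.12°

-45.9 dB, -140.1°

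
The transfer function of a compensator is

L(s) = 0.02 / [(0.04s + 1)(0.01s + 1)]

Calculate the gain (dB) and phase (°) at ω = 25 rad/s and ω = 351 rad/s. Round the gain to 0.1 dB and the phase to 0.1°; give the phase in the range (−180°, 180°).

ω = 25: -37.3 dB, -59.0°; ω = 351: -68.2 dB, -160.0°

At ω = 25 rad/s:
pole (1 + j25·0.04) = 1 + j1 → |·| ≈ 1.4142, ∠ ≈ 45.00°
pole (1 + j25·0.01) = 1 + j0.25 → |·| ≈ 1.0308, ∠ ≈ 14.04°
|L| = 0.02 · 1 / (1.4142 · 1.0308) ≈ 0.01372
Gain = 20 log₁₀(0.01372) ≈ -37.25 dB
∠L = (0°) − (45.00° + 14.04°) = -59.04°

At ω = 351 rad/s:
pole (1 + j351·0.04) = 1 + j14.04 → |·| ≈ 14.076, ∠ ≈ 85.93°
pole (1 + j351·0.01) = 1 + j3.51 → |·| ≈ 3.6497, ∠ ≈ 74.10°
|L| = 0.02 · 1 / (14.076 · 3.6497) ≈ 0.00038931
Gain = 20 log₁₀(0.00038931) ≈ -68.19 dB
∠L = (0°) − (85.93° + 74.10°) = -160.03°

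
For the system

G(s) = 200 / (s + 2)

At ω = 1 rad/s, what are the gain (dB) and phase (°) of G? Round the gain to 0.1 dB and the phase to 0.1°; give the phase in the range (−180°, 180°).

39.0 dB, -26.6°

At s = jω = j1:
pole (s+2): 2 + j1 → |·| = √(2²+1²) = √5 ≈ 2.2361, ∠ = arctan(1/2) ≈ 26.57°
|G| = 200 / 2.2361 ≈ 89.441
Gain = 20 log₁₀(89.441) ≈ 39.03 dB
∠G = 0.00° − 26.57° = -26.57°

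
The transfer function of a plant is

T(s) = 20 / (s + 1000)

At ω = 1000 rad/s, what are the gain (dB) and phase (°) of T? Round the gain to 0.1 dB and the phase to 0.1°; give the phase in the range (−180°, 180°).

At s = jω = j1000:
pole (s+1000): 1000 + j1000 → |·| = √(1000²+1000²) = √2000000 ≈ 1414.2, ∠ = arctan(1000/1000) ≈ 45.00°
|T| = 20 / 1414.2 ≈ 0.014142
Gain = 20 log₁₀(0.014142) ≈ -36.99 dB
∠T = 0.00° − 45.00° = -45.00°

-37.0 dB, -45.0°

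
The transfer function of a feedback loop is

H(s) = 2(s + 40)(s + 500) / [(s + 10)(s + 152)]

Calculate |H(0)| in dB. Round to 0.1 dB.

H(0) = 2·40·500 / (10·152) ≈ 26.316
20 log₁₀(26.316) ≈ 28.40 dB

28.4 dB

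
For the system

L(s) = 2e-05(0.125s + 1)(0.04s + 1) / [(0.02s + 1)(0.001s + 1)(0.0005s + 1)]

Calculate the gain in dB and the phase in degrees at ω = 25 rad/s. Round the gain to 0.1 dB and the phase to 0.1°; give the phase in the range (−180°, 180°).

At ω = 25 rad/s:
zero (1 + j25·0.125) = 1 + j3.125 → |·| ≈ 3.2811, ∠ ≈ 72.26°
zero (1 + j25·0.04) = 1 + j1 → |·| ≈ 1.4142, ∠ ≈ 45.00°
pole (1 + j25·0.02) = 1 + j0.5 → |·| ≈ 1.118, ∠ ≈ 26.57°
pole (1 + j25·0.001) = 1 + j0.025 → |·| ≈ 1.0003, ∠ ≈ 1.43°
pole (1 + j25·0.0005) = 1 + j0.0125 → |·| ≈ 1.0001, ∠ ≈ 0.72°
|L| = 2e-05 · 3.2811 · 1.4142 / (1.118 · 1.0003 · 1.0001) ≈ 8.2975e-05
Gain = 20 log₁₀(8.2975e-05) ≈ -81.62 dB
∠L = (72.26° + 45.00°) − (26.57° + 1.43° + 0.72°) = 88.54°

-81.6 dB, 88.5°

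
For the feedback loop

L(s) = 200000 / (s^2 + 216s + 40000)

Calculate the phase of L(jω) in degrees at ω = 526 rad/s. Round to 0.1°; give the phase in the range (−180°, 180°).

At s = jω = j526:
quadratic: (j526)² + 216·j526 + 40000 = -236676 + j113616 → |·| ≈ 2.6253e+05, ∠ ≈ 154.36°
∠L = 0.00° − 154.36° = -154.36°

-154.4°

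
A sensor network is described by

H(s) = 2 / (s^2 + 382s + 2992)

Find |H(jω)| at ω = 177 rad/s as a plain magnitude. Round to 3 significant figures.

2.73e-05

Substitute s = j177:
Numerator: 2 = 2 + j0
Denominator: (j177)^2 + 382(j177) + 2992 = -28337 + j67614
|N| = √(2² + 0²) ≈ 2, ∠N ≈ 0.00°
|D| = √(28337² + 67614²) ≈ 73312, ∠D ≈ 112.74°
|H| = 2 / 73312 ≈ 2.7281e-05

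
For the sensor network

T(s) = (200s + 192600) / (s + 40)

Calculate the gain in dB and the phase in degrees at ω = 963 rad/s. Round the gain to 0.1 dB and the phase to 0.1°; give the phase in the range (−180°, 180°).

49.0 dB, -42.6°

Substitute s = j963:
Numerator: 200(j963) + 192600 = 192600 + j192600
Denominator: (j963) + 40 = 40 + j963
|N| = √(192600² + 192600²) ≈ 2.7238e+05, ∠N ≈ 45.00°
|D| = √(40² + 963²) ≈ 963.83, ∠D ≈ 87.62°
|T| = 2.7238e+05 / 963.83 ≈ 282.6
Gain = 20 log₁₀(282.6) ≈ 49.02 dB
∠T = 45.00° − 87.62° = -42.62°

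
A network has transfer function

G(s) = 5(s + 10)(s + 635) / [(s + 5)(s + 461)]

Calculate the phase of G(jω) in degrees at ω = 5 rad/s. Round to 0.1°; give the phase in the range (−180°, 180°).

-18.6°

At s = jω = j5:
zero (s+10): 10 + j5 → |·| = √(10²+5²) = √125 ≈ 11.18, ∠ = arctan(5/10) ≈ 26.57°
zero (s+635): 635 + j5 → |·| = √(635²+5²) = √403250 ≈ 635.02, ∠ = arctan(5/635) ≈ 0.45°
pole (s+5): 5 + j5 → |·| = √(5²+5²) = √50 ≈ 7.0711, ∠ = arctan(5/5) ≈ 45.00°
pole (s+461): 461 + j5 → |·| = √(461²+5²) = √212546 ≈ 461.03, ∠ = arctan(5/461) ≈ 0.62°
∠G = 27.02° − 45.62° = -18.60°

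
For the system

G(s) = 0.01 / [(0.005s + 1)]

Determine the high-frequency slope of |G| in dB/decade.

-20 dB/decade

Each pole contributes −20 dB/decade at high frequency; each zero contributes +20 dB/decade.
Net: 0 zero(s) − 1 pole(s) → -20 dB/decade.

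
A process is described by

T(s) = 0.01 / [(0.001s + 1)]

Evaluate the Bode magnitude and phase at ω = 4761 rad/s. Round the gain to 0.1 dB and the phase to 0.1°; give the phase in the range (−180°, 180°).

-53.7 dB, -78.1°

At ω = 4761 rad/s:
pole (1 + j4761·0.001) = 1 + j4.761 → |·| ≈ 4.8649, ∠ ≈ 78.14°
|T| = 0.01 · 1 / (4.8649) ≈ 0.0020555
Gain = 20 log₁₀(0.0020555) ≈ -53.74 dB
∠T = (0°) − (78.14°) = -78.14°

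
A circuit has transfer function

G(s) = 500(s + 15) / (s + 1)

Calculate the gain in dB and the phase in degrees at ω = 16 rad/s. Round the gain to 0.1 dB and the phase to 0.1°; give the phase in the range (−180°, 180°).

At s = jω = j16:
zero (s+15): 15 + j16 → |·| = √(15²+16²) = √481 ≈ 21.932, ∠ = arctan(16/15) ≈ 46.85°
pole (s+1): 1 + j16 → |·| = √(1²+16²) = √257 ≈ 16.031, ∠ = arctan(16/1) ≈ 86.42°
|G| = 500 · 21.932 / 16.031 ≈ 684.05
Gain = 20 log₁₀(684.05) ≈ 56.70 dB
∠G = 46.85° − 86.42° = -39.57°

56.7 dB, -39.6°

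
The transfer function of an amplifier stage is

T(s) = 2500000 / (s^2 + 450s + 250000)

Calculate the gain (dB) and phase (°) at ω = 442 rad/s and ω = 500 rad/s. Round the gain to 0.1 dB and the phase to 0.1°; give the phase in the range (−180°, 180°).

ω = 442: 21.7 dB, -74.6°; ω = 500: 20.9 dB, -90.0°

At s = jω = j442:
quadratic: (j442)² + 450·j442 + 250000 = 54636 + j198900 → |·| ≈ 2.0627e+05, ∠ ≈ 74.64°
|T| = 2500000 / 2.0627e+05 ≈ 12.12
Gain = 20 log₁₀(12.12) ≈ 21.67 dB
∠T = 0.00° − 74.64° = -74.64°

At s = jω = j500:
quadratic: (j500)² + 450·j500 + 250000 = 0 + j225000 → |·| ≈ 2.25e+05, ∠ ≈ 90.00°
|T| = 2500000 / 2.25e+05 ≈ 11.111
Gain = 20 log₁₀(11.111) ≈ 20.92 dB
∠T = 0.00° − 90.00° = -90.00°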